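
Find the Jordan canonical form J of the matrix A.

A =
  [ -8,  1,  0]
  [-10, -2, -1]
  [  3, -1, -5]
J_3(-5)

The characteristic polynomial is
  det(x·I − A) = x^3 + 15*x^2 + 75*x + 125 = (x + 5)^3

Eigenvalues and multiplicities (the geometric multiplicity of λ is n − rank(A − λI), which equals the number of Jordan blocks for λ):
  λ = -5: algebraic multiplicity = 3, geometric multiplicity = 1

Determining the block sizes for each eigenvalue:
  λ = -5: one block (gm = 1), so the single block has size am = 3 → block sizes [3]

Assembling the blocks gives a Jordan form
J =
  [-5,  1,  0]
  [ 0, -5,  1]
  [ 0,  0, -5]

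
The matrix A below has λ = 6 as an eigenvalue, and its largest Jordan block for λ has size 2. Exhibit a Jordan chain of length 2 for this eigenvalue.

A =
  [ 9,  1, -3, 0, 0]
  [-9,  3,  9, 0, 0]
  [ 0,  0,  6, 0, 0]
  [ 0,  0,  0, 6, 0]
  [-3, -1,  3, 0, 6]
A Jordan chain for λ = 6 of length 2:
v_1 = (3, -9, 0, 0, -3)ᵀ
v_2 = (1, 0, 0, 0, 0)ᵀ

Let N = A − (6)·I. We want v_2 with N^2 v_2 = 0 but N^1 v_2 ≠ 0; then v_{j-1} := N · v_j for j = 2, …, 2.

Pick v_2 = (1, 0, 0, 0, 0)ᵀ.
Then v_1 = N · v_2 = (3, -9, 0, 0, -3)ᵀ.

Sanity check: (A − (6)·I) v_1 = (0, 0, 0, 0, 0)ᵀ = 0. ✓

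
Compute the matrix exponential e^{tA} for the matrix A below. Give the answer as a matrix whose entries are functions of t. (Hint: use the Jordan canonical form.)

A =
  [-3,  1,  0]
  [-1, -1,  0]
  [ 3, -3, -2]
e^{tA} =
  [-t*exp(-2*t) + exp(-2*t), t*exp(-2*t), 0]
  [-t*exp(-2*t), t*exp(-2*t) + exp(-2*t), 0]
  [3*t*exp(-2*t), -3*t*exp(-2*t), exp(-2*t)]

Strategy: write A = P · J · P⁻¹ where J is a Jordan canonical form, so e^{tA} = P · e^{tJ} · P⁻¹, and e^{tJ} can be computed block-by-block.

A has Jordan form
J =
  [-2,  1,  0]
  [ 0, -2,  0]
  [ 0,  0, -2]
(up to reordering of blocks).

Per-block formulas:
  For a 2×2 Jordan block J_2(-2): exp(t · J_2(-2)) = e^(-2t)·(I + t·N), where N is the 2×2 nilpotent shift.
  For a 1×1 block at λ = -2: exp(t · [-2]) = [e^(-2t)].

After assembling e^{tJ} and conjugating by P, we get:

e^{tA} =
  [-t*exp(-2*t) + exp(-2*t), t*exp(-2*t), 0]
  [-t*exp(-2*t), t*exp(-2*t) + exp(-2*t), 0]
  [3*t*exp(-2*t), -3*t*exp(-2*t), exp(-2*t)]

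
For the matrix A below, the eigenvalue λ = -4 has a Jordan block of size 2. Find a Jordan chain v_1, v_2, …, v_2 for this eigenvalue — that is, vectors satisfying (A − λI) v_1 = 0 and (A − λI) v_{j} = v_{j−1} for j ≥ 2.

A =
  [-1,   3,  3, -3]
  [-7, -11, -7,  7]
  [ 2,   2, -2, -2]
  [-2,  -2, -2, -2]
A Jordan chain for λ = -4 of length 2:
v_1 = (3, -7, 2, -2)ᵀ
v_2 = (1, 0, 0, 0)ᵀ

Let N = A − (-4)·I. We want v_2 with N^2 v_2 = 0 but N^1 v_2 ≠ 0; then v_{j-1} := N · v_j for j = 2, …, 2.

Pick v_2 = (1, 0, 0, 0)ᵀ.
Then v_1 = N · v_2 = (3, -7, 2, -2)ᵀ.

Sanity check: (A − (-4)·I) v_1 = (0, 0, 0, 0)ᵀ = 0. ✓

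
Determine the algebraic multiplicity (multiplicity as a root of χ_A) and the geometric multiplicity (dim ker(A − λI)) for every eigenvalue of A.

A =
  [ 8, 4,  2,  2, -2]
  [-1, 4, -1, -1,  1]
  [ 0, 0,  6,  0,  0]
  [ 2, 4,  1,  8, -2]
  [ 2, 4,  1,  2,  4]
λ = 6: alg = 5, geom = 3

Step 1 — factor the characteristic polynomial to read off the algebraic multiplicities:
  χ_A(x) = (x - 6)^5

Step 2 — compute geometric multiplicities via the rank-nullity identity g(λ) = n − rank(A − λI):
  rank(A − (6)·I) = 2, so dim ker(A − (6)·I) = n − 2 = 3

Summary:
  λ = 6: algebraic multiplicity = 5, geometric multiplicity = 3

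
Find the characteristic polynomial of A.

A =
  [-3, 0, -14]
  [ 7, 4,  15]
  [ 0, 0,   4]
x^3 - 5*x^2 - 8*x + 48

Expanding det(x·I − A) (e.g. by cofactor expansion or by noting that A is similar to its Jordan form J, which has the same characteristic polynomial as A) gives
  χ_A(x) = x^3 - 5*x^2 - 8*x + 48
which factors as (x - 4)^2*(x + 3). The eigenvalues (with algebraic multiplicities) are λ = -3 with multiplicity 1, λ = 4 with multiplicity 2.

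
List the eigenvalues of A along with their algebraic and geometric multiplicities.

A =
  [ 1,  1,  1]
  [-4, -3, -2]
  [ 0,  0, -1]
λ = -1: alg = 3, geom = 2

Step 1 — factor the characteristic polynomial to read off the algebraic multiplicities:
  χ_A(x) = (x + 1)^3

Step 2 — compute geometric multiplicities via the rank-nullity identity g(λ) = n − rank(A − λI):
  rank(A − (-1)·I) = 1, so dim ker(A − (-1)·I) = n − 1 = 2

Summary:
  λ = -1: algebraic multiplicity = 3, geometric multiplicity = 2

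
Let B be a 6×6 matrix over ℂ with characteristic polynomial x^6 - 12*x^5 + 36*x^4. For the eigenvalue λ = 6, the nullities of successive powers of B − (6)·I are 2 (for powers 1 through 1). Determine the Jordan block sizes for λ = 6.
Block sizes for λ = 6: [1, 1]

From the dimensions of kernels of powers, the number of Jordan blocks of size at least j is d_j − d_{j−1} where d_j = dim ker(N^j) (with d_0 = 0). Computing the differences gives [2].
The number of blocks of size exactly k is (#blocks of size ≥ k) − (#blocks of size ≥ k + 1), so the partition is: 2 block(s) of size 1.
In nonincreasing order the block sizes are [1, 1].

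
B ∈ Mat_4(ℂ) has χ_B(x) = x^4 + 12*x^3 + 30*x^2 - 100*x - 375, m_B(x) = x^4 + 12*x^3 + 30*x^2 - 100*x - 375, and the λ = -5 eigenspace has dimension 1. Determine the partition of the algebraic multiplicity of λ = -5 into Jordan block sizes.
Block sizes for λ = -5: [3]

Step 1 — from the characteristic polynomial, algebraic multiplicity of λ = -5 is 3. From dim ker(B − (-5)·I) = 1, there are exactly 1 Jordan blocks for λ = -5.
Step 2 — from the minimal polynomial, the factor (x + 5)^3 tells us the largest block for λ = -5 has size 3.
Step 3 — with total size 3, 1 blocks, and largest block 3, the block sizes (in nonincreasing order) are [3].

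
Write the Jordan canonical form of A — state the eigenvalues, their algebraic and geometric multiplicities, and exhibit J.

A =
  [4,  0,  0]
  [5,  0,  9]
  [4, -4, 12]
J_1(4) ⊕ J_2(6)

The characteristic polynomial is
  det(x·I − A) = x^3 - 16*x^2 + 84*x - 144 = (x - 6)^2*(x - 4)

Eigenvalues and multiplicities (the geometric multiplicity of λ is n − rank(A − λI), which equals the number of Jordan blocks for λ):
  λ = 4: algebraic multiplicity = 1, geometric multiplicity = 1
  λ = 6: algebraic multiplicity = 2, geometric multiplicity = 1

Determining the block sizes for each eigenvalue:
  λ = 4: one block (gm = 1), so the single block has size am = 1 → block sizes [1]
  λ = 6: one block (gm = 1), so the single block has size am = 2 → block sizes [2]

Assembling the blocks gives a Jordan form
J =
  [4, 0, 0]
  [0, 6, 1]
  [0, 0, 6]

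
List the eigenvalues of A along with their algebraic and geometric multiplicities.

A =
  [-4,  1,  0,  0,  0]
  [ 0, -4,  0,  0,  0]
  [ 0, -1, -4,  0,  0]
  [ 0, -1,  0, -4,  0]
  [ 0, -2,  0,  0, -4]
λ = -4: alg = 5, geom = 4

Step 1 — factor the characteristic polynomial to read off the algebraic multiplicities:
  χ_A(x) = (x + 4)^5

Step 2 — compute geometric multiplicities via the rank-nullity identity g(λ) = n − rank(A − λI):
  rank(A − (-4)·I) = 1, so dim ker(A − (-4)·I) = n − 1 = 4

Summary:
  λ = -4: algebraic multiplicity = 5, geometric multiplicity = 4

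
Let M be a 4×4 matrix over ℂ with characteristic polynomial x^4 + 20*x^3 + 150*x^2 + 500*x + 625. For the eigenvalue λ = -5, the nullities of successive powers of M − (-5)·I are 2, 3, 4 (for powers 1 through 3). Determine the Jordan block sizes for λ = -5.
Block sizes for λ = -5: [3, 1]

From the dimensions of kernels of powers, the number of Jordan blocks of size at least j is d_j − d_{j−1} where d_j = dim ker(N^j) (with d_0 = 0). Computing the differences gives [2, 1, 1].
The number of blocks of size exactly k is (#blocks of size ≥ k) − (#blocks of size ≥ k + 1), so the partition is: 1 block(s) of size 1, 1 block(s) of size 3.
In nonincreasing order the block sizes are [3, 1].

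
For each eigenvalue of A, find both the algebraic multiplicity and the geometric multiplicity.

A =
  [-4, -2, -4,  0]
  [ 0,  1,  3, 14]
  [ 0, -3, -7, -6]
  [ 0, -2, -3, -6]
λ = -4: alg = 4, geom = 2

Step 1 — factor the characteristic polynomial to read off the algebraic multiplicities:
  χ_A(x) = (x + 4)^4

Step 2 — compute geometric multiplicities via the rank-nullity identity g(λ) = n − rank(A − λI):
  rank(A − (-4)·I) = 2, so dim ker(A − (-4)·I) = n − 2 = 2

Summary:
  λ = -4: algebraic multiplicity = 4, geometric multiplicity = 2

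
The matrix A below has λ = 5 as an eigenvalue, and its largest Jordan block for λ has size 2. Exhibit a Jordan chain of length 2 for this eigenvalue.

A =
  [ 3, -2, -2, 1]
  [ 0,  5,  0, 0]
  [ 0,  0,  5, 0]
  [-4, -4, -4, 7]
A Jordan chain for λ = 5 of length 2:
v_1 = (-2, 0, 0, -4)ᵀ
v_2 = (1, 0, 0, 0)ᵀ

Let N = A − (5)·I. We want v_2 with N^2 v_2 = 0 but N^1 v_2 ≠ 0; then v_{j-1} := N · v_j for j = 2, …, 2.

Pick v_2 = (1, 0, 0, 0)ᵀ.
Then v_1 = N · v_2 = (-2, 0, 0, -4)ᵀ.

Sanity check: (A − (5)·I) v_1 = (0, 0, 0, 0)ᵀ = 0. ✓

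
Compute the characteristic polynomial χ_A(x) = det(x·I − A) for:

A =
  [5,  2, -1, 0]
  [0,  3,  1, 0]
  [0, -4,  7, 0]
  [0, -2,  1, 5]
x^4 - 20*x^3 + 150*x^2 - 500*x + 625

Expanding det(x·I − A) (e.g. by cofactor expansion or by noting that A is similar to its Jordan form J, which has the same characteristic polynomial as A) gives
  χ_A(x) = x^4 - 20*x^3 + 150*x^2 - 500*x + 625
which factors as (x - 5)^4. The eigenvalues (with algebraic multiplicities) are λ = 5 with multiplicity 4.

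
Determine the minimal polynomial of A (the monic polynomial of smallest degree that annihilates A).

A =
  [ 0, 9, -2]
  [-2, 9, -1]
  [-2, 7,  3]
x^3 - 12*x^2 + 48*x - 64

The characteristic polynomial is χ_A(x) = (x - 4)^3, so the eigenvalues are known. The minimal polynomial is
  m_A(x) = Π_λ (x − λ)^{k_λ}
where k_λ is the size of the *largest* Jordan block for λ (equivalently, the smallest k with (A − λI)^k v = 0 for every generalised eigenvector v of λ).

  λ = 4: largest Jordan block has size 3, contributing (x − 4)^3

So m_A(x) = (x - 4)^3 = x^3 - 12*x^2 + 48*x - 64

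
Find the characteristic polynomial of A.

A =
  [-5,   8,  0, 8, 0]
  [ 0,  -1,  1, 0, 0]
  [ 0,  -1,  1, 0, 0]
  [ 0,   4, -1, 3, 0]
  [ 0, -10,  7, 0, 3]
x^5 - x^4 - 21*x^3 + 45*x^2

Expanding det(x·I − A) (e.g. by cofactor expansion or by noting that A is similar to its Jordan form J, which has the same characteristic polynomial as A) gives
  χ_A(x) = x^5 - x^4 - 21*x^3 + 45*x^2
which factors as x^2*(x - 3)^2*(x + 5). The eigenvalues (with algebraic multiplicities) are λ = -5 with multiplicity 1, λ = 0 with multiplicity 2, λ = 3 with multiplicity 2.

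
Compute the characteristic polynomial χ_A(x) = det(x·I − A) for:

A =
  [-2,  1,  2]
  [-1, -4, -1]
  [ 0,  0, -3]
x^3 + 9*x^2 + 27*x + 27

Expanding det(x·I − A) (e.g. by cofactor expansion or by noting that A is similar to its Jordan form J, which has the same characteristic polynomial as A) gives
  χ_A(x) = x^3 + 9*x^2 + 27*x + 27
which factors as (x + 3)^3. The eigenvalues (with algebraic multiplicities) are λ = -3 with multiplicity 3.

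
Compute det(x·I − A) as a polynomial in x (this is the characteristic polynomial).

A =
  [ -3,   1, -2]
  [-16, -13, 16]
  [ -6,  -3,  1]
x^3 + 15*x^2 + 75*x + 125

Expanding det(x·I − A) (e.g. by cofactor expansion or by noting that A is similar to its Jordan form J, which has the same characteristic polynomial as A) gives
  χ_A(x) = x^3 + 15*x^2 + 75*x + 125
which factors as (x + 5)^3. The eigenvalues (with algebraic multiplicities) are λ = -5 with multiplicity 3.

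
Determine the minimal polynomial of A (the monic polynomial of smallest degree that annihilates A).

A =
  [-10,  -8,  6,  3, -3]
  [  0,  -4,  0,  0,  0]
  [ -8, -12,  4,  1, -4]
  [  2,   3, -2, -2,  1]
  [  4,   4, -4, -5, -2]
x^4 + 10*x^3 + 33*x^2 + 40*x + 16

The characteristic polynomial is χ_A(x) = (x + 1)^2*(x + 4)^3, so the eigenvalues are known. The minimal polynomial is
  m_A(x) = Π_λ (x − λ)^{k_λ}
where k_λ is the size of the *largest* Jordan block for λ (equivalently, the smallest k with (A − λI)^k v = 0 for every generalised eigenvector v of λ).

  λ = -4: largest Jordan block has size 2, contributing (x + 4)^2
  λ = -1: largest Jordan block has size 2, contributing (x + 1)^2

So m_A(x) = (x + 1)^2*(x + 4)^2 = x^4 + 10*x^3 + 33*x^2 + 40*x + 16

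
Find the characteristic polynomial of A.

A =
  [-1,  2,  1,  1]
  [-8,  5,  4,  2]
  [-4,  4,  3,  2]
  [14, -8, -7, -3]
x^4 - 4*x^3 + 6*x^2 - 4*x + 1

Expanding det(x·I − A) (e.g. by cofactor expansion or by noting that A is similar to its Jordan form J, which has the same characteristic polynomial as A) gives
  χ_A(x) = x^4 - 4*x^3 + 6*x^2 - 4*x + 1
which factors as (x - 1)^4. The eigenvalues (with algebraic multiplicities) are λ = 1 with multiplicity 4.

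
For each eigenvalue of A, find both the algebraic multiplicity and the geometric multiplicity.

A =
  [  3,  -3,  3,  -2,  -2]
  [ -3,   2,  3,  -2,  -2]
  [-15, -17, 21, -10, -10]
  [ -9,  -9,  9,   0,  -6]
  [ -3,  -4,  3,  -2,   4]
λ = 6: alg = 5, geom = 3

Step 1 — factor the characteristic polynomial to read off the algebraic multiplicities:
  χ_A(x) = (x - 6)^5

Step 2 — compute geometric multiplicities via the rank-nullity identity g(λ) = n − rank(A − λI):
  rank(A − (6)·I) = 2, so dim ker(A − (6)·I) = n − 2 = 3

Summary:
  λ = 6: algebraic multiplicity = 5, geometric multiplicity = 3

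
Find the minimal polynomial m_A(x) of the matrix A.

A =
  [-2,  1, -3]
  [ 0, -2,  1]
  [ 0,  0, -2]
x^3 + 6*x^2 + 12*x + 8

The characteristic polynomial is χ_A(x) = (x + 2)^3, so the eigenvalues are known. The minimal polynomial is
  m_A(x) = Π_λ (x − λ)^{k_λ}
where k_λ is the size of the *largest* Jordan block for λ (equivalently, the smallest k with (A − λI)^k v = 0 for every generalised eigenvector v of λ).

  λ = -2: largest Jordan block has size 3, contributing (x + 2)^3

So m_A(x) = (x + 2)^3 = x^3 + 6*x^2 + 12*x + 8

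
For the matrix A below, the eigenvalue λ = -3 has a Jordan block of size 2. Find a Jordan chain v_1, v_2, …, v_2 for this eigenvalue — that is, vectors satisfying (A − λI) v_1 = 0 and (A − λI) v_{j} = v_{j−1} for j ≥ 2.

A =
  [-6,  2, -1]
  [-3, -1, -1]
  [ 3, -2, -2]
A Jordan chain for λ = -3 of length 2:
v_1 = (-3, -3, 3)ᵀ
v_2 = (1, 0, 0)ᵀ

Let N = A − (-3)·I. We want v_2 with N^2 v_2 = 0 but N^1 v_2 ≠ 0; then v_{j-1} := N · v_j for j = 2, …, 2.

Pick v_2 = (1, 0, 0)ᵀ.
Then v_1 = N · v_2 = (-3, -3, 3)ᵀ.

Sanity check: (A − (-3)·I) v_1 = (0, 0, 0)ᵀ = 0. ✓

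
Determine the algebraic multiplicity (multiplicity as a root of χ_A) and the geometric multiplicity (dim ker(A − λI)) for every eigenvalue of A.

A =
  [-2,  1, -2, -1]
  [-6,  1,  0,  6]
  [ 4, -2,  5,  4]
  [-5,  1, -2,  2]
λ = 1: alg = 3, geom = 2; λ = 3: alg = 1, geom = 1

Step 1 — factor the characteristic polynomial to read off the algebraic multiplicities:
  χ_A(x) = (x - 3)*(x - 1)^3

Step 2 — compute geometric multiplicities via the rank-nullity identity g(λ) = n − rank(A − λI):
  rank(A − (1)·I) = 2, so dim ker(A − (1)·I) = n − 2 = 2
  rank(A − (3)·I) = 3, so dim ker(A − (3)·I) = n − 3 = 1

Summary:
  λ = 1: algebraic multiplicity = 3, geometric multiplicity = 2
  λ = 3: algebraic multiplicity = 1, geometric multiplicity = 1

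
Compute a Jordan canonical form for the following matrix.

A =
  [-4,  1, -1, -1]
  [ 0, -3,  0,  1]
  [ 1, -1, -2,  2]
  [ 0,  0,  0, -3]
J_2(-3) ⊕ J_2(-3)

The characteristic polynomial is
  det(x·I − A) = x^4 + 12*x^3 + 54*x^2 + 108*x + 81 = (x + 3)^4

Eigenvalues and multiplicities (the geometric multiplicity of λ is n − rank(A − λI), which equals the number of Jordan blocks for λ):
  λ = -3: algebraic multiplicity = 4, geometric multiplicity = 2

Determining the block sizes for each eigenvalue:
  λ = -3: with am = 4 and gm = 2, the partition is not yet determined (e.g. several partitions of 4 into 2 parts exist). Let N = A − (-3)·I. Computing rank(N^1) = 2, rank(N^2) = 0; the number of blocks of size ≥ j is rank(N^{j−1}) − rank(N^j), giving [2, 2]. So we have 2 block(s) of size 2 → block sizes [2, 2]

Assembling the blocks gives a Jordan form
J =
  [-3,  1,  0,  0]
  [ 0, -3,  0,  0]
  [ 0,  0, -3,  1]
  [ 0,  0,  0, -3]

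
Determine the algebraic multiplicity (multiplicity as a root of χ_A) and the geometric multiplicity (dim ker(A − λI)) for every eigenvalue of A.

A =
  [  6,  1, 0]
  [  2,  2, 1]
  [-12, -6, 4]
λ = 4: alg = 3, geom = 1

Step 1 — factor the characteristic polynomial to read off the algebraic multiplicities:
  χ_A(x) = (x - 4)^3

Step 2 — compute geometric multiplicities via the rank-nullity identity g(λ) = n − rank(A − λI):
  rank(A − (4)·I) = 2, so dim ker(A − (4)·I) = n − 2 = 1

Summary:
  λ = 4: algebraic multiplicity = 3, geometric multiplicity = 1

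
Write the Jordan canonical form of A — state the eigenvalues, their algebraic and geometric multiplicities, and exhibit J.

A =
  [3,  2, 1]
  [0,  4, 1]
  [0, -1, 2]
J_3(3)

The characteristic polynomial is
  det(x·I − A) = x^3 - 9*x^2 + 27*x - 27 = (x - 3)^3

Eigenvalues and multiplicities (the geometric multiplicity of λ is n − rank(A − λI), which equals the number of Jordan blocks for λ):
  λ = 3: algebraic multiplicity = 3, geometric multiplicity = 1

Determining the block sizes for each eigenvalue:
  λ = 3: one block (gm = 1), so the single block has size am = 3 → block sizes [3]

Assembling the blocks gives a Jordan form
J =
  [3, 1, 0]
  [0, 3, 1]
  [0, 0, 3]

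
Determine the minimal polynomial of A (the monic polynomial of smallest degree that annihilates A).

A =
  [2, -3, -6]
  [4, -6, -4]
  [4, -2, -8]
x^2 + 8*x + 16

The characteristic polynomial is χ_A(x) = (x + 4)^3, so the eigenvalues are known. The minimal polynomial is
  m_A(x) = Π_λ (x − λ)^{k_λ}
where k_λ is the size of the *largest* Jordan block for λ (equivalently, the smallest k with (A − λI)^k v = 0 for every generalised eigenvector v of λ).

  λ = -4: largest Jordan block has size 2, contributing (x + 4)^2

So m_A(x) = (x + 4)^2 = x^2 + 8*x + 16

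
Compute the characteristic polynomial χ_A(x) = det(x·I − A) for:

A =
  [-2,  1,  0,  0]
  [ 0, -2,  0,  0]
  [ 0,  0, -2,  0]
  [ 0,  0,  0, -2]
x^4 + 8*x^3 + 24*x^2 + 32*x + 16

Expanding det(x·I − A) (e.g. by cofactor expansion or by noting that A is similar to its Jordan form J, which has the same characteristic polynomial as A) gives
  χ_A(x) = x^4 + 8*x^3 + 24*x^2 + 32*x + 16
which factors as (x + 2)^4. The eigenvalues (with algebraic multiplicities) are λ = -2 with multiplicity 4.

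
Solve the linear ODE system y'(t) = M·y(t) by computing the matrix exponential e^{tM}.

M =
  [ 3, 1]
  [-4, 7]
e^{tM} =
  [-2*t*exp(5*t) + exp(5*t), t*exp(5*t)]
  [-4*t*exp(5*t), 2*t*exp(5*t) + exp(5*t)]

Strategy: write M = P · J · P⁻¹ where J is a Jordan canonical form, so e^{tM} = P · e^{tJ} · P⁻¹, and e^{tJ} can be computed block-by-block.

M has Jordan form
J =
  [5, 1]
  [0, 5]
(up to reordering of blocks).

Per-block formulas:
  For a 2×2 Jordan block J_2(5): exp(t · J_2(5)) = e^(5t)·(I + t·N), where N is the 2×2 nilpotent shift.

After assembling e^{tJ} and conjugating by P, we get:

e^{tM} =
  [-2*t*exp(5*t) + exp(5*t), t*exp(5*t)]
  [-4*t*exp(5*t), 2*t*exp(5*t) + exp(5*t)]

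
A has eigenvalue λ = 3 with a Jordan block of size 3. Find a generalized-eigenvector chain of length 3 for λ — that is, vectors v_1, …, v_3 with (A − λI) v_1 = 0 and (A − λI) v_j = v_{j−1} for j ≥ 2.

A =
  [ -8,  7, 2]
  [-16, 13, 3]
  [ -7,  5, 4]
A Jordan chain for λ = 3 of length 3:
v_1 = (-5, -5, -10)ᵀ
v_2 = (-11, -16, -7)ᵀ
v_3 = (1, 0, 0)ᵀ

Let N = A − (3)·I. We want v_3 with N^3 v_3 = 0 but N^2 v_3 ≠ 0; then v_{j-1} := N · v_j for j = 3, …, 2.

Pick v_3 = (1, 0, 0)ᵀ.
Then v_2 = N · v_3 = (-11, -16, -7)ᵀ.
Then v_1 = N · v_2 = (-5, -5, -10)ᵀ.

Sanity check: (A − (3)·I) v_1 = (0, 0, 0)ᵀ = 0. ✓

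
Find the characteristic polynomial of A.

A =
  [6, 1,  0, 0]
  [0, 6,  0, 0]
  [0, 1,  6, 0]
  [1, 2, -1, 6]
x^4 - 24*x^3 + 216*x^2 - 864*x + 1296

Expanding det(x·I − A) (e.g. by cofactor expansion or by noting that A is similar to its Jordan form J, which has the same characteristic polynomial as A) gives
  χ_A(x) = x^4 - 24*x^3 + 216*x^2 - 864*x + 1296
which factors as (x - 6)^4. The eigenvalues (with algebraic multiplicities) are λ = 6 with multiplicity 4.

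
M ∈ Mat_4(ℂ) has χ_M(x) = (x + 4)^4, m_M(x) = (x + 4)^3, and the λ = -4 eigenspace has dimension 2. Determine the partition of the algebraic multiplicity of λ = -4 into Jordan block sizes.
Block sizes for λ = -4: [3, 1]

Step 1 — from the characteristic polynomial, algebraic multiplicity of λ = -4 is 4. From dim ker(M − (-4)·I) = 2, there are exactly 2 Jordan blocks for λ = -4.
Step 2 — from the minimal polynomial, the factor (x + 4)^3 tells us the largest block for λ = -4 has size 3.
Step 3 — with total size 4, 2 blocks, and largest block 3, the block sizes (in nonincreasing order) are [3, 1].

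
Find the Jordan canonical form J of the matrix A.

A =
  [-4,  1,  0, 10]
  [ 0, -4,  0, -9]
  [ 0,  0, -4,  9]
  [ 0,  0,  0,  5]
J_2(-4) ⊕ J_1(-4) ⊕ J_1(5)

The characteristic polynomial is
  det(x·I − A) = x^4 + 7*x^3 - 12*x^2 - 176*x - 320 = (x - 5)*(x + 4)^3

Eigenvalues and multiplicities (the geometric multiplicity of λ is n − rank(A − λI), which equals the number of Jordan blocks for λ):
  λ = -4: algebraic multiplicity = 3, geometric multiplicity = 2
  λ = 5: algebraic multiplicity = 1, geometric multiplicity = 1

Determining the block sizes for each eigenvalue:
  λ = -4: 2 blocks summing to 3 forces exactly one block of size 2 and the rest size 1 → block sizes [2, 1]
  λ = 5: one block (gm = 1), so the single block has size am = 1 → block sizes [1]

Assembling the blocks gives a Jordan form
J =
  [-4,  1,  0, 0]
  [ 0, -4,  0, 0]
  [ 0,  0, -4, 0]
  [ 0,  0,  0, 5]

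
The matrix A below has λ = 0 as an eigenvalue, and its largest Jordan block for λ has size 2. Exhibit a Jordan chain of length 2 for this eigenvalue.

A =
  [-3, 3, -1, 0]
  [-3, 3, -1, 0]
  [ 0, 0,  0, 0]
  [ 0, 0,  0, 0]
A Jordan chain for λ = 0 of length 2:
v_1 = (-3, -3, 0, 0)ᵀ
v_2 = (1, 0, 0, 0)ᵀ

Let N = A − (0)·I. We want v_2 with N^2 v_2 = 0 but N^1 v_2 ≠ 0; then v_{j-1} := N · v_j for j = 2, …, 2.

Pick v_2 = (1, 0, 0, 0)ᵀ.
Then v_1 = N · v_2 = (-3, -3, 0, 0)ᵀ.

Sanity check: (A − (0)·I) v_1 = (0, 0, 0, 0)ᵀ = 0. ✓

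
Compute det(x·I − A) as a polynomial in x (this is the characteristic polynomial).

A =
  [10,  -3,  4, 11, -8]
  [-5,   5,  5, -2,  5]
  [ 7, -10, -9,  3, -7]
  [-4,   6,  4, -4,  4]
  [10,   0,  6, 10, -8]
x^5 + 6*x^4 + 8*x^3 - 16*x^2 - 48*x - 32

Expanding det(x·I − A) (e.g. by cofactor expansion or by noting that A is similar to its Jordan form J, which has the same characteristic polynomial as A) gives
  χ_A(x) = x^5 + 6*x^4 + 8*x^3 - 16*x^2 - 48*x - 32
which factors as (x - 2)*(x + 2)^4. The eigenvalues (with algebraic multiplicities) are λ = -2 with multiplicity 4, λ = 2 with multiplicity 1.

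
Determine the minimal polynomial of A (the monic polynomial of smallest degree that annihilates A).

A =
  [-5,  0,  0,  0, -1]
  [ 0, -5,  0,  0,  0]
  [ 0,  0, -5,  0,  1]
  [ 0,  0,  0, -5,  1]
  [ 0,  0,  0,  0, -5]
x^2 + 10*x + 25

The characteristic polynomial is χ_A(x) = (x + 5)^5, so the eigenvalues are known. The minimal polynomial is
  m_A(x) = Π_λ (x − λ)^{k_λ}
where k_λ is the size of the *largest* Jordan block for λ (equivalently, the smallest k with (A − λI)^k v = 0 for every generalised eigenvector v of λ).

  λ = -5: largest Jordan block has size 2, contributing (x + 5)^2

So m_A(x) = (x + 5)^2 = x^2 + 10*x + 25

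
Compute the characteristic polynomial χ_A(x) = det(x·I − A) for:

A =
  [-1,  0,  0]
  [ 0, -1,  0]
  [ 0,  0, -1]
x^3 + 3*x^2 + 3*x + 1

Expanding det(x·I − A) (e.g. by cofactor expansion or by noting that A is similar to its Jordan form J, which has the same characteristic polynomial as A) gives
  χ_A(x) = x^3 + 3*x^2 + 3*x + 1
which factors as (x + 1)^3. The eigenvalues (with algebraic multiplicities) are λ = -1 with multiplicity 3.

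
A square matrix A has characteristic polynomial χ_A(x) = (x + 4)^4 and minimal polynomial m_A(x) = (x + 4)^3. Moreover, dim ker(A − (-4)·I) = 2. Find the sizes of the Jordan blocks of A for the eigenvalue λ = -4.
Block sizes for λ = -4: [3, 1]

Step 1 — from the characteristic polynomial, algebraic multiplicity of λ = -4 is 4. From dim ker(A − (-4)·I) = 2, there are exactly 2 Jordan blocks for λ = -4.
Step 2 — from the minimal polynomial, the factor (x + 4)^3 tells us the largest block for λ = -4 has size 3.
Step 3 — with total size 4, 2 blocks, and largest block 3, the block sizes (in nonincreasing order) are [3, 1].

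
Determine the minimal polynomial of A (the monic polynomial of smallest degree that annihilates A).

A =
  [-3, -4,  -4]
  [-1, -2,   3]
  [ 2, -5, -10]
x^3 + 15*x^2 + 75*x + 125

The characteristic polynomial is χ_A(x) = (x + 5)^3, so the eigenvalues are known. The minimal polynomial is
  m_A(x) = Π_λ (x − λ)^{k_λ}
where k_λ is the size of the *largest* Jordan block for λ (equivalently, the smallest k with (A − λI)^k v = 0 for every generalised eigenvector v of λ).

  λ = -5: largest Jordan block has size 3, contributing (x + 5)^3

So m_A(x) = (x + 5)^3 = x^3 + 15*x^2 + 75*x + 125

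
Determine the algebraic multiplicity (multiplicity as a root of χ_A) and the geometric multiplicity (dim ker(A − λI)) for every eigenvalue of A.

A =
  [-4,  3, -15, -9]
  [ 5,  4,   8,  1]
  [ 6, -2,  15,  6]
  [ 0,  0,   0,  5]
λ = 5: alg = 4, geom = 2

Step 1 — factor the characteristic polynomial to read off the algebraic multiplicities:
  χ_A(x) = (x - 5)^4

Step 2 — compute geometric multiplicities via the rank-nullity identity g(λ) = n − rank(A − λI):
  rank(A − (5)·I) = 2, so dim ker(A − (5)·I) = n − 2 = 2

Summary:
  λ = 5: algebraic multiplicity = 4, geometric multiplicity = 2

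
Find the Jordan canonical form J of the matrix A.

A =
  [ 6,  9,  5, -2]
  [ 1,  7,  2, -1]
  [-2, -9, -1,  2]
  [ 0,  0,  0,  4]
J_3(4) ⊕ J_1(4)

The characteristic polynomial is
  det(x·I − A) = x^4 - 16*x^3 + 96*x^2 - 256*x + 256 = (x - 4)^4

Eigenvalues and multiplicities (the geometric multiplicity of λ is n − rank(A − λI), which equals the number of Jordan blocks for λ):
  λ = 4: algebraic multiplicity = 4, geometric multiplicity = 2

Determining the block sizes for each eigenvalue:
  λ = 4: with am = 4 and gm = 2, the partition is not yet determined (e.g. several partitions of 4 into 2 parts exist). Let N = A − (4)·I. Computing rank(N^1) = 2, rank(N^2) = 1, rank(N^3) = 0; the number of blocks of size ≥ j is rank(N^{j−1}) − rank(N^j), giving [2, 1, 1]. So we have 1 block(s) of size 3, 1 block(s) of size 1 → block sizes [3, 1]

Assembling the blocks gives a Jordan form
J =
  [4, 1, 0, 0]
  [0, 4, 1, 0]
  [0, 0, 4, 0]
  [0, 0, 0, 4]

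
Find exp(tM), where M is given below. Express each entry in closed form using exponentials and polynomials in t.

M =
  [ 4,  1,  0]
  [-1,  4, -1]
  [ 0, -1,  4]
e^{tM} =
  [-t^2*exp(4*t)/2 + exp(4*t), t*exp(4*t), -t^2*exp(4*t)/2]
  [-t*exp(4*t), exp(4*t), -t*exp(4*t)]
  [t^2*exp(4*t)/2, -t*exp(4*t), t^2*exp(4*t)/2 + exp(4*t)]

Strategy: write M = P · J · P⁻¹ where J is a Jordan canonical form, so e^{tM} = P · e^{tJ} · P⁻¹, and e^{tJ} can be computed block-by-block.

M has Jordan form
J =
  [4, 1, 0]
  [0, 4, 1]
  [0, 0, 4]
(up to reordering of blocks).

Per-block formulas:
  For a 3×3 Jordan block J_3(4): exp(t · J_3(4)) = e^(4t)·(I + t·N + (t^2/2)·N^2), where N is the 3×3 nilpotent shift.

After assembling e^{tJ} and conjugating by P, we get:

e^{tM} =
  [-t^2*exp(4*t)/2 + exp(4*t), t*exp(4*t), -t^2*exp(4*t)/2]
  [-t*exp(4*t), exp(4*t), -t*exp(4*t)]
  [t^2*exp(4*t)/2, -t*exp(4*t), t^2*exp(4*t)/2 + exp(4*t)]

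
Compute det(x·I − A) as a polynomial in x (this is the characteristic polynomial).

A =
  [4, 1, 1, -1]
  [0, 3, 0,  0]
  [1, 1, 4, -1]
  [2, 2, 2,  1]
x^4 - 12*x^3 + 54*x^2 - 108*x + 81

Expanding det(x·I − A) (e.g. by cofactor expansion or by noting that A is similar to its Jordan form J, which has the same characteristic polynomial as A) gives
  χ_A(x) = x^4 - 12*x^3 + 54*x^2 - 108*x + 81
which factors as (x - 3)^4. The eigenvalues (with algebraic multiplicities) are λ = 3 with multiplicity 4.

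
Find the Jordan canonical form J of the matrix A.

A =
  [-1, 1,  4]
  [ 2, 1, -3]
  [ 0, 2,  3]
J_3(1)

The characteristic polynomial is
  det(x·I − A) = x^3 - 3*x^2 + 3*x - 1 = (x - 1)^3

Eigenvalues and multiplicities (the geometric multiplicity of λ is n − rank(A − λI), which equals the number of Jordan blocks for λ):
  λ = 1: algebraic multiplicity = 3, geometric multiplicity = 1

Determining the block sizes for each eigenvalue:
  λ = 1: one block (gm = 1), so the single block has size am = 3 → block sizes [3]

Assembling the blocks gives a Jordan form
J =
  [1, 1, 0]
  [0, 1, 1]
  [0, 0, 1]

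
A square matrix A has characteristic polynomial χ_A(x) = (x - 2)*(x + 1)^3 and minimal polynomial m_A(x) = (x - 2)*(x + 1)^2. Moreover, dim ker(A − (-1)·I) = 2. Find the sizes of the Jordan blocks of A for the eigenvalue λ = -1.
Block sizes for λ = -1: [2, 1]

Step 1 — from the characteristic polynomial, algebraic multiplicity of λ = -1 is 3. From dim ker(A − (-1)·I) = 2, there are exactly 2 Jordan blocks for λ = -1.
Step 2 — from the minimal polynomial, the factor (x + 1)^2 tells us the largest block for λ = -1 has size 2.
Step 3 — with total size 3, 2 blocks, and largest block 2, the block sizes (in nonincreasing order) are [2, 1].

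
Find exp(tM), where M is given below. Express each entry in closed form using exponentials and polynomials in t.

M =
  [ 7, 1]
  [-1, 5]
e^{tM} =
  [t*exp(6*t) + exp(6*t), t*exp(6*t)]
  [-t*exp(6*t), -t*exp(6*t) + exp(6*t)]

Strategy: write M = P · J · P⁻¹ where J is a Jordan canonical form, so e^{tM} = P · e^{tJ} · P⁻¹, and e^{tJ} can be computed block-by-block.

M has Jordan form
J =
  [6, 1]
  [0, 6]
(up to reordering of blocks).

Per-block formulas:
  For a 2×2 Jordan block J_2(6): exp(t · J_2(6)) = e^(6t)·(I + t·N), where N is the 2×2 nilpotent shift.

After assembling e^{tJ} and conjugating by P, we get:

e^{tM} =
  [t*exp(6*t) + exp(6*t), t*exp(6*t)]
  [-t*exp(6*t), -t*exp(6*t) + exp(6*t)]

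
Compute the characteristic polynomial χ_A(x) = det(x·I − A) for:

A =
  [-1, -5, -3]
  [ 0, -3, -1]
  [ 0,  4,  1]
x^3 + 3*x^2 + 3*x + 1

Expanding det(x·I − A) (e.g. by cofactor expansion or by noting that A is similar to its Jordan form J, which has the same characteristic polynomial as A) gives
  χ_A(x) = x^3 + 3*x^2 + 3*x + 1
which factors as (x + 1)^3. The eigenvalues (with algebraic multiplicities) are λ = -1 with multiplicity 3.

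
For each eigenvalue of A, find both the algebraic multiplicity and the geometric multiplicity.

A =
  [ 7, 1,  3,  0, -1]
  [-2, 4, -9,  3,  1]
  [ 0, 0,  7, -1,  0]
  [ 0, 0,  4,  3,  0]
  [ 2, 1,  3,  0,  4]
λ = 5: alg = 5, geom = 3

Step 1 — factor the characteristic polynomial to read off the algebraic multiplicities:
  χ_A(x) = (x - 5)^5

Step 2 — compute geometric multiplicities via the rank-nullity identity g(λ) = n − rank(A − λI):
  rank(A − (5)·I) = 2, so dim ker(A − (5)·I) = n − 2 = 3

Summary:
  λ = 5: algebraic multiplicity = 5, geometric multiplicity = 3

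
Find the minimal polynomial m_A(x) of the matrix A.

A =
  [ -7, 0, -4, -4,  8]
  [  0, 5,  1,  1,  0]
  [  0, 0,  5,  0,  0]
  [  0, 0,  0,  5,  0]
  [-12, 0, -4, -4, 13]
x^3 - 11*x^2 + 35*x - 25

The characteristic polynomial is χ_A(x) = (x - 5)^4*(x - 1), so the eigenvalues are known. The minimal polynomial is
  m_A(x) = Π_λ (x − λ)^{k_λ}
where k_λ is the size of the *largest* Jordan block for λ (equivalently, the smallest k with (A − λI)^k v = 0 for every generalised eigenvector v of λ).

  λ = 1: largest Jordan block has size 1, contributing (x − 1)
  λ = 5: largest Jordan block has size 2, contributing (x − 5)^2

So m_A(x) = (x - 5)^2*(x - 1) = x^3 - 11*x^2 + 35*x - 25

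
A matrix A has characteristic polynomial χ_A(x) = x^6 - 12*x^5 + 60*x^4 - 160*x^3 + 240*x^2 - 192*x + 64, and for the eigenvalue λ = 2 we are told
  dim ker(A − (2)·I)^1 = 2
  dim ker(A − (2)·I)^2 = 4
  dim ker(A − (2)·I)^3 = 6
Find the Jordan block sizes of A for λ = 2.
Block sizes for λ = 2: [3, 3]

From the dimensions of kernels of powers, the number of Jordan blocks of size at least j is d_j − d_{j−1} where d_j = dim ker(N^j) (with d_0 = 0). Computing the differences gives [2, 2, 2].
The number of blocks of size exactly k is (#blocks of size ≥ k) − (#blocks of size ≥ k + 1), so the partition is: 2 block(s) of size 3.
In nonincreasing order the block sizes are [3, 3].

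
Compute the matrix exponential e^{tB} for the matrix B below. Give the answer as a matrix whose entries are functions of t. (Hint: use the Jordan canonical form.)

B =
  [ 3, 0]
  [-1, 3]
e^{tB} =
  [exp(3*t), 0]
  [-t*exp(3*t), exp(3*t)]

Strategy: write B = P · J · P⁻¹ where J is a Jordan canonical form, so e^{tB} = P · e^{tJ} · P⁻¹, and e^{tJ} can be computed block-by-block.

B has Jordan form
J =
  [3, 1]
  [0, 3]
(up to reordering of blocks).

Per-block formulas:
  For a 2×2 Jordan block J_2(3): exp(t · J_2(3)) = e^(3t)·(I + t·N), where N is the 2×2 nilpotent shift.

After assembling e^{tJ} and conjugating by P, we get:

e^{tB} =
  [exp(3*t), 0]
  [-t*exp(3*t), exp(3*t)]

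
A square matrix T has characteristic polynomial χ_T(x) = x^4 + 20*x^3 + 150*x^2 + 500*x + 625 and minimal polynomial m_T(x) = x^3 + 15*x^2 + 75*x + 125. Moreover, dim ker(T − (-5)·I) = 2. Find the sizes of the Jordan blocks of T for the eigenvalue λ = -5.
Block sizes for λ = -5: [3, 1]

Step 1 — from the characteristic polynomial, algebraic multiplicity of λ = -5 is 4. From dim ker(T − (-5)·I) = 2, there are exactly 2 Jordan blocks for λ = -5.
Step 2 — from the minimal polynomial, the factor (x + 5)^3 tells us the largest block for λ = -5 has size 3.
Step 3 — with total size 4, 2 blocks, and largest block 3, the block sizes (in nonincreasing order) are [3, 1].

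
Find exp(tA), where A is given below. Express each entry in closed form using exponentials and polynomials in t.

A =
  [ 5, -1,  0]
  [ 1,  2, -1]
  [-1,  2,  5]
e^{tA} =
  [t*exp(4*t) + exp(4*t), t^2*exp(4*t)/2 - t*exp(4*t), t^2*exp(4*t)/2]
  [t*exp(4*t), t^2*exp(4*t)/2 - 2*t*exp(4*t) + exp(4*t), t^2*exp(4*t)/2 - t*exp(4*t)]
  [-t*exp(4*t), -t^2*exp(4*t)/2 + 2*t*exp(4*t), -t^2*exp(4*t)/2 + t*exp(4*t) + exp(4*t)]

Strategy: write A = P · J · P⁻¹ where J is a Jordan canonical form, so e^{tA} = P · e^{tJ} · P⁻¹, and e^{tJ} can be computed block-by-block.

A has Jordan form
J =
  [4, 1, 0]
  [0, 4, 1]
  [0, 0, 4]
(up to reordering of blocks).

Per-block formulas:
  For a 3×3 Jordan block J_3(4): exp(t · J_3(4)) = e^(4t)·(I + t·N + (t^2/2)·N^2), where N is the 3×3 nilpotent shift.

After assembling e^{tJ} and conjugating by P, we get:

e^{tA} =
  [t*exp(4*t) + exp(4*t), t^2*exp(4*t)/2 - t*exp(4*t), t^2*exp(4*t)/2]
  [t*exp(4*t), t^2*exp(4*t)/2 - 2*t*exp(4*t) + exp(4*t), t^2*exp(4*t)/2 - t*exp(4*t)]
  [-t*exp(4*t), -t^2*exp(4*t)/2 + 2*t*exp(4*t), -t^2*exp(4*t)/2 + t*exp(4*t) + exp(4*t)]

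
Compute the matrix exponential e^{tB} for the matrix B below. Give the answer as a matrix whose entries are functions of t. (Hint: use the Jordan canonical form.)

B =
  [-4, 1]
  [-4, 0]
e^{tB} =
  [-2*t*exp(-2*t) + exp(-2*t), t*exp(-2*t)]
  [-4*t*exp(-2*t), 2*t*exp(-2*t) + exp(-2*t)]

Strategy: write B = P · J · P⁻¹ where J is a Jordan canonical form, so e^{tB} = P · e^{tJ} · P⁻¹, and e^{tJ} can be computed block-by-block.

B has Jordan form
J =
  [-2,  1]
  [ 0, -2]
(up to reordering of blocks).

Per-block formulas:
  For a 2×2 Jordan block J_2(-2): exp(t · J_2(-2)) = e^(-2t)·(I + t·N), where N is the 2×2 nilpotent shift.

After assembling e^{tJ} and conjugating by P, we get:

e^{tB} =
  [-2*t*exp(-2*t) + exp(-2*t), t*exp(-2*t)]
  [-4*t*exp(-2*t), 2*t*exp(-2*t) + exp(-2*t)]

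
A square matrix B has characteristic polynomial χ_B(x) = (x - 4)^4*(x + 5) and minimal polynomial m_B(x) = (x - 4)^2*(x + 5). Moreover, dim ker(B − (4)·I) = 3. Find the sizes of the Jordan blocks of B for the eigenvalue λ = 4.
Block sizes for λ = 4: [2, 1, 1]

Step 1 — from the characteristic polynomial, algebraic multiplicity of λ = 4 is 4. From dim ker(B − (4)·I) = 3, there are exactly 3 Jordan blocks for λ = 4.
Step 2 — from the minimal polynomial, the factor (x − 4)^2 tells us the largest block for λ = 4 has size 2.
Step 3 — with total size 4, 3 blocks, and largest block 2, the block sizes (in nonincreasing order) are [2, 1, 1].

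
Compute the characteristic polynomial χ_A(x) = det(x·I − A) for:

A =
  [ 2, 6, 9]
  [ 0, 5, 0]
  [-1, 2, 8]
x^3 - 15*x^2 + 75*x - 125

Expanding det(x·I − A) (e.g. by cofactor expansion or by noting that A is similar to its Jordan form J, which has the same characteristic polynomial as A) gives
  χ_A(x) = x^3 - 15*x^2 + 75*x - 125
which factors as (x - 5)^3. The eigenvalues (with algebraic multiplicities) are λ = 5 with multiplicity 3.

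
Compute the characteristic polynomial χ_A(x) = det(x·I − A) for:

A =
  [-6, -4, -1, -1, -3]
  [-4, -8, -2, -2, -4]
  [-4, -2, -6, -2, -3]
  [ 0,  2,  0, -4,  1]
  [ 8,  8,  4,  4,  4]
x^5 + 20*x^4 + 160*x^3 + 640*x^2 + 1280*x + 1024

Expanding det(x·I − A) (e.g. by cofactor expansion or by noting that A is similar to its Jordan form J, which has the same characteristic polynomial as A) gives
  χ_A(x) = x^5 + 20*x^4 + 160*x^3 + 640*x^2 + 1280*x + 1024
which factors as (x + 4)^5. The eigenvalues (with algebraic multiplicities) are λ = -4 with multiplicity 5.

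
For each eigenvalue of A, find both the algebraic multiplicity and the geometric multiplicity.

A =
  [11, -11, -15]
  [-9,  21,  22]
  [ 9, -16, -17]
λ = 5: alg = 3, geom = 1

Step 1 — factor the characteristic polynomial to read off the algebraic multiplicities:
  χ_A(x) = (x - 5)^3

Step 2 — compute geometric multiplicities via the rank-nullity identity g(λ) = n − rank(A − λI):
  rank(A − (5)·I) = 2, so dim ker(A − (5)·I) = n − 2 = 1

Summary:
  λ = 5: algebraic multiplicity = 3, geometric multiplicity = 1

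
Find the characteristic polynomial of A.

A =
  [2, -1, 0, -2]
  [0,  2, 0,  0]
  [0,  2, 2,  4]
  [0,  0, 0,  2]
x^4 - 8*x^3 + 24*x^2 - 32*x + 16

Expanding det(x·I − A) (e.g. by cofactor expansion or by noting that A is similar to its Jordan form J, which has the same characteristic polynomial as A) gives
  χ_A(x) = x^4 - 8*x^3 + 24*x^2 - 32*x + 16
which factors as (x - 2)^4. The eigenvalues (with algebraic multiplicities) are λ = 2 with multiplicity 4.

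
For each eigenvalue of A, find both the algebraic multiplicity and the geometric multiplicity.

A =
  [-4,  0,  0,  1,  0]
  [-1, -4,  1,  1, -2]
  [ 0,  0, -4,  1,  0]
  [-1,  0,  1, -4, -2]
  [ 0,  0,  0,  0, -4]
λ = -4: alg = 5, geom = 3

Step 1 — factor the characteristic polynomial to read off the algebraic multiplicities:
  χ_A(x) = (x + 4)^5

Step 2 — compute geometric multiplicities via the rank-nullity identity g(λ) = n − rank(A − λI):
  rank(A − (-4)·I) = 2, so dim ker(A − (-4)·I) = n − 2 = 3

Summary:
  λ = -4: algebraic multiplicity = 5, geometric multiplicity = 3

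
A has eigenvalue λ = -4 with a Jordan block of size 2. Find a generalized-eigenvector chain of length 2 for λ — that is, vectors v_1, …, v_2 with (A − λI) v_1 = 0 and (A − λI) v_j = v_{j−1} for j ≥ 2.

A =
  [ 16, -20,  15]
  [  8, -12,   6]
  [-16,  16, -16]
A Jordan chain for λ = -4 of length 2:
v_1 = (20, 8, -16)ᵀ
v_2 = (1, 0, 0)ᵀ

Let N = A − (-4)·I. We want v_2 with N^2 v_2 = 0 but N^1 v_2 ≠ 0; then v_{j-1} := N · v_j for j = 2, …, 2.

Pick v_2 = (1, 0, 0)ᵀ.
Then v_1 = N · v_2 = (20, 8, -16)ᵀ.

Sanity check: (A − (-4)·I) v_1 = (0, 0, 0)ᵀ = 0. ✓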